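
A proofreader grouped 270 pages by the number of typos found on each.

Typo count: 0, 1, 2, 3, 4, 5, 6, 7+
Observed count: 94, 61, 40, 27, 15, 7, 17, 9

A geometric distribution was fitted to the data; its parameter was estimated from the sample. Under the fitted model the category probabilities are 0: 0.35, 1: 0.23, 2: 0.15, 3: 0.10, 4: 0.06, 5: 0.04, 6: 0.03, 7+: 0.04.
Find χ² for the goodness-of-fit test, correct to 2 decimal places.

11.53

Expected counts E_i = n·p_i: 270×0.35 = 94.5, 270×0.23 = 62.1, 270×0.15 = 40.5, 270×0.10 = 27, 270×0.06 = 16.2, 270×0.04 = 10.8, 270×0.03 = 8.1, 270×0.04 = 10.8.
0: (94 − 94.5)²/94.5 = 0.25/94.5 = 0.003
1: (61 − 62.1)²/62.1 = 1.21/62.1 = 0.019
2: (40 − 40.5)²/40.5 = 0.25/40.5 = 0.006
3: (27 − 27)²/27 = 0/27 = 0.000
4: (15 − 16.2)²/16.2 = 1.44/16.2 = 0.089
5: (7 − 10.8)²/10.8 = 14.44/10.8 = 1.337
6: (17 − 8.1)²/8.1 = 79.21/8.1 = 9.779
7+: (9 − 10.8)²/10.8 = 3.24/10.8 = 0.300
Sum = 11.53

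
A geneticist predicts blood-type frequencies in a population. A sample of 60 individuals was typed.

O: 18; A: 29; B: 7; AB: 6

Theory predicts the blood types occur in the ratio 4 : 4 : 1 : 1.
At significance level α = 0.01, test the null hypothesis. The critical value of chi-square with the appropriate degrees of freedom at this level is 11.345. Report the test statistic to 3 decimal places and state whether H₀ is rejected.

Ratio total = 10. Expected counts: 60×4/10 = 24, 60×4/10 = 24, 60×1/10 = 6, 60×1/10 = 6.
O: (18 − 24)²/24 = 36/24 = 1.5000
A: (29 − 24)²/24 = 25/24 = 1.0417
B: (7 − 6)²/6 = 1/6 = 0.1667
AB: (6 − 6)²/6 = 0/6 = 0.0000
Sum = 2.708
df = 3. Since 2.708 < 11.345, we do not reject H₀.

2.708; do not reject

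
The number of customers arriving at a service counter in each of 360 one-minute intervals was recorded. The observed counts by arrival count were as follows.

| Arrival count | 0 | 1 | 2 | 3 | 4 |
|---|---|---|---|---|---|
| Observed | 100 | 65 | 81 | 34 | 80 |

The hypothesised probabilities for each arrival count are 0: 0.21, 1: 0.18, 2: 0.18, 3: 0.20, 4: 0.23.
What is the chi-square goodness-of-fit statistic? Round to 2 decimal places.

32.08

Expected counts E_i = n·p_i: 360×0.21 = 75.6, 360×0.18 = 64.8, 360×0.18 = 64.8, 360×0.20 = 72, 360×0.23 = 82.8.
χ² = (100−75.6)²/75.6 + (65−64.8)²/64.8 + (81−64.8)²/64.8 + (34−72)²/72 + (80−82.8)²/82.8
   = 7.875 + 0.001 + 4.050 + 20.056 + 0.095
Sum = 32.08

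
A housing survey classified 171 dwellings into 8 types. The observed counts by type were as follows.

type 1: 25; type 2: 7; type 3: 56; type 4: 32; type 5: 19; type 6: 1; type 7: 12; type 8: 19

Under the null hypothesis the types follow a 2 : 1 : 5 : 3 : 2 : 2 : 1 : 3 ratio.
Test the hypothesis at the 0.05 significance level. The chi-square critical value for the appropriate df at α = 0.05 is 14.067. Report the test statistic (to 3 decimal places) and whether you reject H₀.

26.263; reject

Ratio total = 19. Expected counts: 171×2/19 = 18, 171×1/19 = 9, 171×5/19 = 45, 171×3/19 = 27, 171×2/19 = 18, 171×2/19 = 18, 171×1/19 = 9, 171×3/19 = 27.
cat         O        E   (O−E)²/E
type 1     25       18     2.7222
type 2      7        9     0.4444
type 3     56       45     2.6889
type 4     32       27     0.9259
type 5     19       18     0.0556
type 6      1       18    16.0556
type 7     12        9     1.0000
type 8     19       27     2.3704
Sum = 26.263
df = 7. Since 26.263 > 14.067, we reject H₀.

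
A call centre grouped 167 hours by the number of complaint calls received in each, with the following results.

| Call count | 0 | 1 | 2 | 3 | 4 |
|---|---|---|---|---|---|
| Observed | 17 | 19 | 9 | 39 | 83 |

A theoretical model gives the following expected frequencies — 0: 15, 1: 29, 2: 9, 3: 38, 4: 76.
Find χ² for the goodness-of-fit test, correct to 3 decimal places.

4.386

0: (17 − 15)²/15 = 4/15 = 0.2667
1: (19 − 29)²/29 = 100/29 = 3.4483
2: (9 − 9)²/9 = 0/9 = 0.0000
3: (39 − 38)²/38 = 1/38 = 0.0263
4: (83 − 76)²/76 = 49/76 = 0.6447
Sum = 4.386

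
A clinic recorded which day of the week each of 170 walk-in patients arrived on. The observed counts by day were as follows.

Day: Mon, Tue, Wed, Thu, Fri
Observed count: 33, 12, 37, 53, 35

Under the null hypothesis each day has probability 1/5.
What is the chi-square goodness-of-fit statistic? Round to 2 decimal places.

25.18

Expected count for each of the 5 categories: 170/5 = 34.
cat         O        E   (O−E)²/E
Mon        33       34      0.029
Tue        12       34     14.235
Wed        37       34      0.265
Thu        53       34     10.618
Fri        35       34      0.029
Sum = 25.18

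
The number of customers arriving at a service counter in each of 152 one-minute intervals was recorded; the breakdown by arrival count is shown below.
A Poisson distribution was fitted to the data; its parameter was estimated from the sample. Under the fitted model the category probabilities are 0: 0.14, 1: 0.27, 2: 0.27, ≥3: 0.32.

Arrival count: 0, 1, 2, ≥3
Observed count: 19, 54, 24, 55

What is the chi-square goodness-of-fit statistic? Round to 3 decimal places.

12.244

Expected counts E_i = n·p_i: 152×0.14 = 21.28, 152×0.27 = 41.04, 152×0.27 = 41.04, 152×0.32 = 48.64.
0: (19 − 21.28)²/21.28 = 5.1984/21.28 = 0.2443
1: (54 − 41.04)²/41.04 = 167.9616/41.04 = 4.0926
2: (24 − 41.04)²/41.04 = 290.3616/41.04 = 7.0751
≥3: (55 − 48.64)²/48.64 = 40.4496/48.64 = 0.8316
Sum = 12.244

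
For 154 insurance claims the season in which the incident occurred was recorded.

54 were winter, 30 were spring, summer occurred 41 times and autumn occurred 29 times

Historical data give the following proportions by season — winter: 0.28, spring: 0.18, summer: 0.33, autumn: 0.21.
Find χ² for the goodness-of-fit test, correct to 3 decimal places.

Expected counts E_i = n·p_i: 154×0.28 = 43.12, 154×0.18 = 27.72, 154×0.33 = 50.82, 154×0.21 = 32.34.
cat         O        E   (O−E)²/E
winter     54    43.12     2.7452
spring     30    27.72     0.1875
summer     41    50.82     1.8975
autumn     29    32.34     0.3449
Sum = 5.175

5.175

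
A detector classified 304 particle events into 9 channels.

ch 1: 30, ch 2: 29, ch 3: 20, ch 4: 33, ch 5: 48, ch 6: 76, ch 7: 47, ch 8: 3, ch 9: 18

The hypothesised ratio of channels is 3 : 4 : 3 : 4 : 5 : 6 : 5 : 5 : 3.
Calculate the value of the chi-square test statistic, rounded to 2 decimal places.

Ratio total = 38. Expected counts: 304×3/38 = 24, 304×4/38 = 32, 304×3/38 = 24, 304×4/38 = 32, 304×5/38 = 40, 304×6/38 = 48, 304×5/38 = 40, 304×5/38 = 40, 304×3/38 = 24.
χ² = (30−24)²/24 + (29−32)²/32 + (20−24)²/24 + (33−32)²/32 + (48−40)²/40 + (76−48)²/48 + (47−40)²/40 + (3−40)²/40 + (18−24)²/24
   = 1.500 + 0.281 + 0.667 + 0.031 + 1.600 + 16.333 + 1.225 + 34.225 + 1.500
Sum = 57.36

57.36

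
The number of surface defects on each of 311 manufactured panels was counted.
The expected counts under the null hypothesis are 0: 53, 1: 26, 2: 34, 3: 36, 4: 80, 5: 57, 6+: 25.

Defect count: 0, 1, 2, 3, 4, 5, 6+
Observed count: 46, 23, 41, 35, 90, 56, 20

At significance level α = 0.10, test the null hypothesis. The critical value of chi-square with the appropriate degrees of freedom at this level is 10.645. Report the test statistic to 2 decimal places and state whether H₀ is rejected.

5.01; do not reject

χ² = (46−53)²/53 + (23−26)²/26 + (41−34)²/34 + (35−36)²/36 + (90−80)²/80 + (56−57)²/57 + (20−25)²/25
   = 0.925 + 0.346 + 1.441 + 0.028 + 1.250 + 0.018 + 1.000
Sum = 5.01
df = 6. Since 5.01 < 10.645, we do not reject H₀.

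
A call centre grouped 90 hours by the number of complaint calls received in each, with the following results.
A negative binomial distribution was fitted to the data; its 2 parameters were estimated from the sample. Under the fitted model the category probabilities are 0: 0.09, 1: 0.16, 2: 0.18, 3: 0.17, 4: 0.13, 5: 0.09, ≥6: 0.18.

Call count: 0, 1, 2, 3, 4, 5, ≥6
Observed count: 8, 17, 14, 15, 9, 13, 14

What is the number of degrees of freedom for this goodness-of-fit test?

There are k = 7 categories and 2 parameters estimated from the data, so df = 7 − 1 − 2 = 4.

4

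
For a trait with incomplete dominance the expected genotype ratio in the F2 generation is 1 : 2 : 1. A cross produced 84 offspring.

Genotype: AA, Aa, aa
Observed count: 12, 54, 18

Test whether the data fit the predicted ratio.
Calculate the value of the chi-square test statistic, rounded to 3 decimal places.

Ratio total = 4. Expected counts: 84×1/4 = 21, 84×2/4 = 42, 84×1/4 = 21.
AA: (12 − 21)²/21 = 81/21 = 3.8571
Aa: (54 − 42)²/42 = 144/42 = 3.4286
aa: (18 − 21)²/21 = 9/21 = 0.4286
Sum = 7.714

7.714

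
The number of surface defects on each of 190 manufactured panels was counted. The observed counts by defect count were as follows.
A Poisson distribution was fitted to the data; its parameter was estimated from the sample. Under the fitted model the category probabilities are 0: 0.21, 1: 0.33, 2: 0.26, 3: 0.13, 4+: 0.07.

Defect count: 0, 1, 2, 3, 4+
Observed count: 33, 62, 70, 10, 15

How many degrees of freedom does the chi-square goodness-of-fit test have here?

There are k = 5 categories and 1 parameter estimated from the data, so df = 5 − 1 − 1 = 3.

3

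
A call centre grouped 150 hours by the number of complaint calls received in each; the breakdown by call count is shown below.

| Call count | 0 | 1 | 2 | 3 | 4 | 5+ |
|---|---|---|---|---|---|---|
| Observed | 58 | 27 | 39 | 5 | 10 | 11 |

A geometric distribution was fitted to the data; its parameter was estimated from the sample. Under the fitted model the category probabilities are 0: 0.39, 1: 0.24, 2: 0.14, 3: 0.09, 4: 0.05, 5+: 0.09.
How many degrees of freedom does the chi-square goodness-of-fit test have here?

There are k = 6 categories and 1 parameter estimated from the data, so df = 6 − 1 − 1 = 4.

4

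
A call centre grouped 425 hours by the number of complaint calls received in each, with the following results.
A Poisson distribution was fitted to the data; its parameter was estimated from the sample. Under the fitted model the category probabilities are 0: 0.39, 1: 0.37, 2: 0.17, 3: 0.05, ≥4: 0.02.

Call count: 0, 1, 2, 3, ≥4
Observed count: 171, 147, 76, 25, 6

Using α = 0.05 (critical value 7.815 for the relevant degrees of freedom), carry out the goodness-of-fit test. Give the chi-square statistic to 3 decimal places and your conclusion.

Expected counts E_i = n·p_i: 425×0.39 = 165.75, 425×0.37 = 157.25, 425×0.17 = 72.25, 425×0.05 = 21.25, 425×0.02 = 8.5.
cat         O        E   (O−E)²/E
0         171   165.75     0.1663
1         147   157.25     0.6681
2          76    72.25     0.1946
3          25    21.25     0.6618
≥4          6      8.5     0.7353
Sum = 2.426
df = 3. Since 2.426 < 7.815, we do not reject H₀.

2.426; do not reject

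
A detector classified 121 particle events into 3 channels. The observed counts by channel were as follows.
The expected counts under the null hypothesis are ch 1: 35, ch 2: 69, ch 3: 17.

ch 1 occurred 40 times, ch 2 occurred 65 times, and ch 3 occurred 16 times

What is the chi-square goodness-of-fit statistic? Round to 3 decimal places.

ch 1: (40 − 35)²/35 = 25/35 = 0.7143
ch 2: (65 − 69)²/69 = 16/69 = 0.2319
ch 3: (16 − 17)²/17 = 1/17 = 0.0588
Sum = 1.005

1.005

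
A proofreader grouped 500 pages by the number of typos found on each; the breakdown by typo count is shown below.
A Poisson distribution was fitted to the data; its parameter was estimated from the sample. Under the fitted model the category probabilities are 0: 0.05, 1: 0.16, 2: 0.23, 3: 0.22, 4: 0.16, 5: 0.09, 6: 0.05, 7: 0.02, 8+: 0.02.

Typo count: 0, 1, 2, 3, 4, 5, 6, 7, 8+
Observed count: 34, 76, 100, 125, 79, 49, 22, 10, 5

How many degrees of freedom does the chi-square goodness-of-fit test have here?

7

There are k = 9 categories and 1 parameter estimated from the data, so df = 9 − 1 − 1 = 7.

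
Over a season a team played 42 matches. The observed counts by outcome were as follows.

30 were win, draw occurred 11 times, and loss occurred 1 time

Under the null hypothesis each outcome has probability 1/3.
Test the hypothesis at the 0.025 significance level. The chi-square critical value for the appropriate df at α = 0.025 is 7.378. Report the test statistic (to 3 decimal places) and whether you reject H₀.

Under H₀ each category has probability 1/3, so each expected count is 42/3 = 14.
win: (30 − 14)²/14 = 256/14 = 18.2857
draw: (11 − 14)²/14 = 9/14 = 0.6429
loss: (1 − 14)²/14 = 169/14 = 12.0714
Sum = 31.000
df = 2. Since 31.000 > 7.378, we reject H₀.

31.000; reject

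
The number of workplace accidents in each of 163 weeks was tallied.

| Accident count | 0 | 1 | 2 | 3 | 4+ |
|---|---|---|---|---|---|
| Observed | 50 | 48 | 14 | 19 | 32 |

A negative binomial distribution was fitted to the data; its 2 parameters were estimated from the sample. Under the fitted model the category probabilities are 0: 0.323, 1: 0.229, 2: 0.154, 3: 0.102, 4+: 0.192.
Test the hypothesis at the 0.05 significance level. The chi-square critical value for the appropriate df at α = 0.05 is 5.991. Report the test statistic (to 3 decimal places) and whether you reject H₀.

Expected counts E_i = n·p_i: 163×0.323 = 52.649, 163×0.229 = 37.327, 163×0.154 = 25.102, 163×0.102 = 16.626, 163×0.192 = 31.296.
0: (50 − 52.649)²/52.649 = 7.017201/52.649 = 0.1333
1: (48 − 37.327)²/37.327 = 113.912929/37.327 = 3.0518
2: (14 − 25.102)²/25.102 = 123.254404/25.102 = 4.9101
3: (19 − 16.626)²/16.626 = 5.635876/16.626 = 0.3390
4+: (32 − 31.296)²/31.296 = 0.495616/31.296 = 0.0158
Sum = 8.450
df = 2. Since 8.450 > 5.991, we reject H₀.

8.450; reject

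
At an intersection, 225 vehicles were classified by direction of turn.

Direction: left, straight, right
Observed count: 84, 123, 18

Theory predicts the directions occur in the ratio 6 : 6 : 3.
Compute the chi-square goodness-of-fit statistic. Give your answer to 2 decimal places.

Ratio total = 15. Expected counts: 225×6/15 = 90, 225×6/15 = 90, 225×3/15 = 45.
χ² = (84−90)²/90 + (123−90)²/90 + (18−45)²/45
   = 0.400 + 12.100 + 16.200
Sum = 28.70

28.70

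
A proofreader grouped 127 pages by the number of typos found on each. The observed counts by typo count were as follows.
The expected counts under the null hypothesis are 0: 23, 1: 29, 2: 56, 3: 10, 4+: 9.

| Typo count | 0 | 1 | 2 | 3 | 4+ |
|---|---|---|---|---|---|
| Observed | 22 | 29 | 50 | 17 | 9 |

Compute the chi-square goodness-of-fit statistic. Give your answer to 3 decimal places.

5.586

0: (22 − 23)²/23 = 1/23 = 0.0435
1: (29 − 29)²/29 = 0/29 = 0.0000
2: (50 − 56)²/56 = 36/56 = 0.6429
3: (17 − 10)²/10 = 49/10 = 4.9000
4+: (9 − 9)²/9 = 0/9 = 0.0000
Sum = 5.586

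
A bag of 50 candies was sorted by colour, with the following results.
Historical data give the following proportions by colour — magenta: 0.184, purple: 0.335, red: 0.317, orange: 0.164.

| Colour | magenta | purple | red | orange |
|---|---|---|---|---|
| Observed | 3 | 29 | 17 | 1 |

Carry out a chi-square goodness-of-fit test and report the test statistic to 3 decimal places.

Expected counts E_i = n·p_i: 50×0.184 = 9.2, 50×0.335 = 16.75, 50×0.317 = 15.85, 50×0.164 = 8.2.
cat          O        E   (O−E)²/E
magenta      3      9.2     4.1783
purple      29    16.75     8.9590
red         17    15.85     0.0834
orange       1      8.2     6.3220
Sum = 19.543

19.543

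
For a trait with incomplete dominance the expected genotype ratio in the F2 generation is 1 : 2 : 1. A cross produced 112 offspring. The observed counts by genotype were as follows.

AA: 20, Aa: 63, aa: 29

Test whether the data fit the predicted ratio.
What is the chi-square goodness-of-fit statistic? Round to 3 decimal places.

Ratio total = 4. Expected counts: 112×1/4 = 28, 112×2/4 = 56, 112×1/4 = 28.
AA: (20 − 28)²/28 = 64/28 = 2.2857
Aa: (63 − 56)²/56 = 49/56 = 0.8750
aa: (29 − 28)²/28 = 1/28 = 0.0357
Sum = 3.196

3.196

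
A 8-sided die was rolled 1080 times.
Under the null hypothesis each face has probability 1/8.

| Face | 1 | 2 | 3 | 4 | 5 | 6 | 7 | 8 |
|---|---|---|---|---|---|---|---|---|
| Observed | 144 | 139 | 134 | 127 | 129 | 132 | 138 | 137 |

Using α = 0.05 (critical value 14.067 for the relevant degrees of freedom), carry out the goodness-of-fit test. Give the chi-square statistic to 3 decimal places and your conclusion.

Expected count for each of the 8 categories: 1080/8 = 135.
1: (144 − 135)²/135 = 81/135 = 0.6000
2: (139 − 135)²/135 = 16/135 = 0.1185
3: (134 − 135)²/135 = 1/135 = 0.0074
4: (127 − 135)²/135 = 64/135 = 0.4741
5: (129 − 135)²/135 = 36/135 = 0.2667
6: (132 − 135)²/135 = 9/135 = 0.0667
7: (138 − 135)²/135 = 9/135 = 0.0667
8: (137 − 135)²/135 = 4/135 = 0.0296
Sum = 1.630
df = 7. Since 1.630 < 14.067, we do not reject H₀.

1.630; do not reject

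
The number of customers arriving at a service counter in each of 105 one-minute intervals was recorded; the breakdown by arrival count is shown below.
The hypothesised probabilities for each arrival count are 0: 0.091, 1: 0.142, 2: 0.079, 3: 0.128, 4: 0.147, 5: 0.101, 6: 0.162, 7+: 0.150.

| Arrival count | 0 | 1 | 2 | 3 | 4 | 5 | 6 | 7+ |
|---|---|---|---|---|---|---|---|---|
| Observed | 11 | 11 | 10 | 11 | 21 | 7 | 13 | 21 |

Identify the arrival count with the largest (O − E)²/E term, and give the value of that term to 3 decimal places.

Expected counts E_i = n·p_i: 105×0.091 = 9.555, 105×0.142 = 14.91, 105×0.079 = 8.295, 105×0.128 = 13.44, 105×0.147 = 15.435, 105×0.101 = 10.605, 105×0.162 = 17.01, 105×0.150 = 15.75.
0: (11 − 9.555)²/9.555 = 2.088025/9.555 = 0.2185
1: (11 − 14.91)²/14.91 = 15.2881/14.91 = 1.0254
2: (10 − 8.295)²/8.295 = 2.907025/8.295 = 0.3505
3: (11 − 13.44)²/13.44 = 5.9536/13.44 = 0.4430
4: (21 − 15.435)²/15.435 = 30.969225/15.435 = 2.0064
5: (7 − 10.605)²/10.605 = 12.996025/10.605 = 1.2255
6: (13 − 17.01)²/17.01 = 16.0801/17.01 = 0.9453
7+: (21 − 15.75)²/15.75 = 27.5625/15.75 = 1.7500
The largest term is for 4: 2.006.

4, 2.006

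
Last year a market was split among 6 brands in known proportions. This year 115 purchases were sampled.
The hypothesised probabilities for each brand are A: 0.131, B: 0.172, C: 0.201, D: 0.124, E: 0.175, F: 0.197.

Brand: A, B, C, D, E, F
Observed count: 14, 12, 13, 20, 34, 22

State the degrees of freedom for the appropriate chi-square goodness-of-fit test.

5

There are k = 6 categories and no parameters were estimated from the data, so df = 6 − 1 = 5.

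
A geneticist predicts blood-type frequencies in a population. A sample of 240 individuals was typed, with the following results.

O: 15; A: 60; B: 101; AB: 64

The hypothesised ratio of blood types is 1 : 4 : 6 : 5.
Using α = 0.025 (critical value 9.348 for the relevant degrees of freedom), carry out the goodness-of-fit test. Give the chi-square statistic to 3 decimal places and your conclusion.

Ratio total = 16. Expected counts: 240×1/16 = 15, 240×4/16 = 60, 240×6/16 = 90, 240×5/16 = 75.
χ² = (15−15)²/15 + (60−60)²/60 + (101−90)²/90 + (64−75)²/75
   = 0.0000 + 0.0000 + 1.3444 + 1.6133
Sum = 2.958
df = 3. Since 2.958 < 9.348, we do not reject H₀.

2.958; do not reject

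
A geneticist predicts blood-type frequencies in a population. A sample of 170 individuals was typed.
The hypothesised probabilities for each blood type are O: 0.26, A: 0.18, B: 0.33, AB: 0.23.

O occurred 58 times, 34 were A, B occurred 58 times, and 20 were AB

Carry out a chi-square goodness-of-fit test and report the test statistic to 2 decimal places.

14.08

Expected counts E_i = n·p_i: 170×0.26 = 44.2, 170×0.18 = 30.6, 170×0.33 = 56.1, 170×0.23 = 39.1.
O: (58 − 44.2)²/44.2 = 190.44/44.2 = 4.309
A: (34 − 30.6)²/30.6 = 11.56/30.6 = 0.378
B: (58 − 56.1)²/56.1 = 3.61/56.1 = 0.064
AB: (20 − 39.1)²/39.1 = 364.81/39.1 = 9.330
Sum = 14.08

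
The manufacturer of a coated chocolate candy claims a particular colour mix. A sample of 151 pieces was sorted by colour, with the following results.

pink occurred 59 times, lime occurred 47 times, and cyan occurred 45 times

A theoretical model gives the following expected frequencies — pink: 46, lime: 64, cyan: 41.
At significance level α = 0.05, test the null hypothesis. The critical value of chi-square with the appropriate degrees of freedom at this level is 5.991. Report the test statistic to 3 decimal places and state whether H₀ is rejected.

8.580; reject

pink: (59 − 46)²/46 = 169/46 = 3.6739
lime: (47 − 64)²/64 = 289/64 = 4.5156
cyan: (45 − 41)²/41 = 16/41 = 0.3902
Sum = 8.580
df = 2. Since 8.580 > 5.991, we reject H₀.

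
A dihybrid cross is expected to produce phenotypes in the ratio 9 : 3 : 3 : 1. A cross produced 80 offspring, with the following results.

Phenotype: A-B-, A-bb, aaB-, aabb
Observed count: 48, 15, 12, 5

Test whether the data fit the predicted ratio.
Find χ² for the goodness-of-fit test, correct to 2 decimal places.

0.80

Ratio total = 16. Expected counts: 80×9/16 = 45, 80×3/16 = 15, 80×3/16 = 15, 80×1/16 = 5.
χ² = (48−45)²/45 + (15−15)²/15 + (12−15)²/15 + (5−5)²/5
   = 0.200 + 0.000 + 0.600 + 0.000
Sum = 0.80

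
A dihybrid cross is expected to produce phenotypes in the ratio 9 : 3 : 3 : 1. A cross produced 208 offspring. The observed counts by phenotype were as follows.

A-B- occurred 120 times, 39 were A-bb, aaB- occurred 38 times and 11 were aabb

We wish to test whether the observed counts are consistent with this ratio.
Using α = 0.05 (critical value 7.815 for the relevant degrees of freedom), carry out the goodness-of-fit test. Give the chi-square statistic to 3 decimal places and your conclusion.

Ratio total = 16. Expected counts: 208×9/16 = 117, 208×3/16 = 39, 208×3/16 = 39, 208×1/16 = 13.
A-B-: (120 − 117)²/117 = 9/117 = 0.0769
A-bb: (39 − 39)²/39 = 0/39 = 0.0000
aaB-: (38 − 39)²/39 = 1/39 = 0.0256
aabb: (11 − 13)²/13 = 4/13 = 0.3077
Sum = 0.410
df = 3. Since 0.410 < 7.815, we do not reject H₀.

0.410; do not reject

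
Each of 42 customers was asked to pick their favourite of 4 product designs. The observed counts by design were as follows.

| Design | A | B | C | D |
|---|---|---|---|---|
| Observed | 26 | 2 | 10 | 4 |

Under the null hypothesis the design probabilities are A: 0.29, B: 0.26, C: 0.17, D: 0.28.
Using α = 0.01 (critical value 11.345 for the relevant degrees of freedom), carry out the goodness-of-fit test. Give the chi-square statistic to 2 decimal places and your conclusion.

29.23; reject

Expected counts E_i = n·p_i: 42×0.29 = 12.18, 42×0.26 = 10.92, 42×0.17 = 7.14, 42×0.28 = 11.76.
χ² = (26−12.18)²/12.18 + (2−10.92)²/10.92 + (10−7.14)²/7.14 + (4−11.76)²/11.76
   = 15.681 + 7.286 + 1.146 + 5.121
Sum = 29.23
df = 3. Since 29.23 > 11.345, we reject H₀.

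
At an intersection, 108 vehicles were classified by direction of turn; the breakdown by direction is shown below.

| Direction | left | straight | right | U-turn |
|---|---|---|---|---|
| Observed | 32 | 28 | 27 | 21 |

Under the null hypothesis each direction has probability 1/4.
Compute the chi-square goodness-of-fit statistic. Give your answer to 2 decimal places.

2.30

Expected count for each of the 4 categories: 108/4 = 27.
χ² = (32−27)²/27 + (28−27)²/27 + (27−27)²/27 + (21−27)²/27
   = 0.926 + 0.037 + 0.000 + 1.333
Sum = 2.30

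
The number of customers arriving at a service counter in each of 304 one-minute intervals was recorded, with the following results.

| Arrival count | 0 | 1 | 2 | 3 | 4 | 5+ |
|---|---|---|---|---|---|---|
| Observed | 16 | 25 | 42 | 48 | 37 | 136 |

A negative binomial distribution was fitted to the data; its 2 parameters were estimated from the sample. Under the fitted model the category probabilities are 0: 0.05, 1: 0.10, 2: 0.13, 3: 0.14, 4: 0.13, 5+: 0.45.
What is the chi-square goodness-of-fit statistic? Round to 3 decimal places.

2.018

Expected counts E_i = n·p_i: 304×0.05 = 15.2, 304×0.10 = 30.4, 304×0.13 = 39.52, 304×0.14 = 42.56, 304×0.13 = 39.52, 304×0.45 = 136.8.
0: (16 − 15.2)²/15.2 = 0.64/15.2 = 0.0421
1: (25 − 30.4)²/30.4 = 29.16/30.4 = 0.9592
2: (42 − 39.52)²/39.52 = 6.1504/39.52 = 0.1556
3: (48 − 42.56)²/42.56 = 29.5936/42.56 = 0.6953
4: (37 − 39.52)²/39.52 = 6.3504/39.52 = 0.1607
5+: (136 − 136.8)²/136.8 = 0.64/136.8 = 0.0047
Sum = 2.018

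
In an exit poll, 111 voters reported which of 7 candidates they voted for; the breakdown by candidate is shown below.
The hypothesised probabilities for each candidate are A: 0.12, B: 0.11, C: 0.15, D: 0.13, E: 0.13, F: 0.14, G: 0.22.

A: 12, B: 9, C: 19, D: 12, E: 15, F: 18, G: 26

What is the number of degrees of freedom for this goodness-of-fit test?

There are k = 7 categories and no parameters were estimated from the data, so df = 7 − 1 = 6.

6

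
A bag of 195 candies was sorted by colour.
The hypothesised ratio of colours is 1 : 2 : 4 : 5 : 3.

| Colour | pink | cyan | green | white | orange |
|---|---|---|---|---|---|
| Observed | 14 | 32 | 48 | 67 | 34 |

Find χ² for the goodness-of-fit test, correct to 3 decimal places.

Ratio total = 15. Expected counts: 195×1/15 = 13, 195×2/15 = 26, 195×4/15 = 52, 195×5/15 = 65, 195×3/15 = 39.
χ² = (14−13)²/13 + (32−26)²/26 + (48−52)²/52 + (67−65)²/65 + (34−39)²/39
   = 0.0769 + 1.3846 + 0.3077 + 0.0615 + 0.6410
Sum = 2.472

2.472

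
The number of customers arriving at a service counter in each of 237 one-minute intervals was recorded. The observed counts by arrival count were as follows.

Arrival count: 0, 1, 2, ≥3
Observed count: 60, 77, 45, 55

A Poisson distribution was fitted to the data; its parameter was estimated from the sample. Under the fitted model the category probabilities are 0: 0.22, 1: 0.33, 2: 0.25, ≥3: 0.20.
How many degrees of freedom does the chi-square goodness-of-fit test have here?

There are k = 4 categories and 1 parameter estimated from the data, so df = 4 − 1 − 1 = 2.

2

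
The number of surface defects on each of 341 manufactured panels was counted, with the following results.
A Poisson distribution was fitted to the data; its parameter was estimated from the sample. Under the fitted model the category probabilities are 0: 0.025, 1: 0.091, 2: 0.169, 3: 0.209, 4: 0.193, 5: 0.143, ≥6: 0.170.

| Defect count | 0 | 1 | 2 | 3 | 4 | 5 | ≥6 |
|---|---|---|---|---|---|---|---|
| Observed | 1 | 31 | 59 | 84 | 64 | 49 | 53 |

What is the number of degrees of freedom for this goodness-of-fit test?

There are k = 7 categories and 1 parameter estimated from the data, so df = 7 − 1 − 1 = 5.

5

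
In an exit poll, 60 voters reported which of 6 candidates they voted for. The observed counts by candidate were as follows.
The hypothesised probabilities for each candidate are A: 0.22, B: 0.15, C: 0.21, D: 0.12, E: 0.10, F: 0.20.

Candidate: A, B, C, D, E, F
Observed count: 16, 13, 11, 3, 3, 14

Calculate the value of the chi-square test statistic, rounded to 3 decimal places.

6.858

Expected counts E_i = n·p_i: 60×0.22 = 13.2, 60×0.15 = 9, 60×0.21 = 12.6, 60×0.12 = 7.2, 60×0.10 = 6, 60×0.20 = 12.
A: (16 − 13.2)²/13.2 = 7.84/13.2 = 0.5939
B: (13 − 9)²/9 = 16/9 = 1.7778
C: (11 − 12.6)²/12.6 = 2.56/12.6 = 0.2032
D: (3 − 7.2)²/7.2 = 17.64/7.2 = 2.4500
E: (3 − 6)²/6 = 9/6 = 1.5000
F: (14 − 12)²/12 = 4/12 = 0.3333
Sum = 6.858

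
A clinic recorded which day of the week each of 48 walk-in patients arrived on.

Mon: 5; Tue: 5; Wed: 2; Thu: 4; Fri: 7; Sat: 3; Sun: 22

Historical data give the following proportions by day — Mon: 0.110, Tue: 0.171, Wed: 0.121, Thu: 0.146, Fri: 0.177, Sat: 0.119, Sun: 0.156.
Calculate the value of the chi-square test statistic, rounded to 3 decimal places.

34.732

Expected counts E_i = n·p_i: 48×0.110 = 5.28, 48×0.171 = 8.208, 48×0.121 = 5.808, 48×0.146 = 7.008, 48×0.177 = 8.496, 48×0.119 = 5.712, 48×0.156 = 7.488.
Mon: (5 − 5.28)²/5.28 = 0.0784/5.28 = 0.0148
Tue: (5 − 8.208)²/8.208 = 10.291264/8.208 = 1.2538
Wed: (2 − 5.808)²/5.808 = 14.500864/5.808 = 2.4967
Thu: (4 − 7.008)²/7.008 = 9.048064/7.008 = 1.2911
Fri: (7 − 8.496)²/8.496 = 2.238016/8.496 = 0.2634
Sat: (3 − 5.712)²/5.712 = 7.354944/5.712 = 1.2876
Sun: (22 − 7.488)²/7.488 = 210.598144/7.488 = 28.1248
Sum = 34.732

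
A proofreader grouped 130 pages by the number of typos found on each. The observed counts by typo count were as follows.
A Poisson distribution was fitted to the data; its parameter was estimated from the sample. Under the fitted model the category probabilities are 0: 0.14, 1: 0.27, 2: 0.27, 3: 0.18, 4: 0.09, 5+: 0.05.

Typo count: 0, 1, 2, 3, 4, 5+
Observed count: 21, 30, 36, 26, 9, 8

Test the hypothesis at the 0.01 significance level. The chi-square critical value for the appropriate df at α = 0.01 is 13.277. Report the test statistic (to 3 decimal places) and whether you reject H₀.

Expected counts E_i = n·p_i: 130×0.14 = 18.2, 130×0.27 = 35.1, 130×0.27 = 35.1, 130×0.18 = 23.4, 130×0.09 = 11.7, 130×0.05 = 6.5.
cat         O        E   (O−E)²/E
0          21     18.2     0.4308
1          30     35.1     0.7410
2          36     35.1     0.0231
3          26     23.4     0.2889
4           9     11.7     0.6231
5+          8      6.5     0.3462
Sum = 2.453
df = 4. Since 2.453 < 13.277, we do not reject H₀.

2.453; do not reject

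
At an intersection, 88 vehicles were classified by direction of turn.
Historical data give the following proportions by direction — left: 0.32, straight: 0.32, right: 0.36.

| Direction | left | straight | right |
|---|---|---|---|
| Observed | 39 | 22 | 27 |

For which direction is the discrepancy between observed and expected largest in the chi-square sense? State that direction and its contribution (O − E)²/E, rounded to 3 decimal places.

left, 4.173

Expected counts E_i = n·p_i: 88×0.32 = 28.16, 88×0.32 = 28.16, 88×0.36 = 31.68.
χ² = (39−28.16)²/28.16 + (22−28.16)²/28.16 + (27−31.68)²/31.68
   = 4.1728 + 1.3475 + 0.6914
The largest term is for left: 4.173.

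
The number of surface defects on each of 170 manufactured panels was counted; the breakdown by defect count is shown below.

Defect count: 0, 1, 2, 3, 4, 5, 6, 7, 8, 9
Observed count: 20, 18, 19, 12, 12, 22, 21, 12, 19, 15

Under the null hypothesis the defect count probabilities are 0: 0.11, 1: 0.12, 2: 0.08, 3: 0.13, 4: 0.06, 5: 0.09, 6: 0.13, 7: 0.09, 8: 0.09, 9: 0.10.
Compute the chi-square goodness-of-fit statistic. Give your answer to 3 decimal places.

Expected counts E_i = n·p_i: 170×0.11 = 18.7, 170×0.12 = 20.4, 170×0.08 = 13.6, 170×0.13 = 22.1, 170×0.06 = 10.2, 170×0.09 = 15.3, 170×0.13 = 22.1, 170×0.09 = 15.3, 170×0.09 = 15.3, 170×0.10 = 17.
χ² = (20−18.7)²/18.7 + (18−20.4)²/20.4 + (19−13.6)²/13.6 + (12−22.1)²/22.1 + (12−10.2)²/10.2 + (22−15.3)²/15.3 + (21−22.1)²/22.1 + (12−15.3)²/15.3 + (19−15.3)²/15.3 + (15−17)²/17
   = 0.0904 + 0.2824 + 2.1441 + 4.6158 + 0.3176 + 2.9340 + 0.0548 + 0.7118 + 0.8948 + 0.2353
Sum = 12.281

12.281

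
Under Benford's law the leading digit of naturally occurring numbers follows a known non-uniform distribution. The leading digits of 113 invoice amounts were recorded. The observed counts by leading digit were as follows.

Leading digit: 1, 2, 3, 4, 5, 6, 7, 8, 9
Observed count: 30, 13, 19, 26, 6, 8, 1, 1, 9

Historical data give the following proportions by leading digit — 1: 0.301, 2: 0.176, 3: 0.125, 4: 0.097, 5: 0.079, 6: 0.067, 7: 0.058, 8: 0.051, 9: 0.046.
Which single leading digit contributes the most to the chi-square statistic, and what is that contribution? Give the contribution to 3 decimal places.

4, 20.634

Expected counts E_i = n·p_i: 113×0.301 = 34.013, 113×0.176 = 19.888, 113×0.125 = 14.125, 113×0.097 = 10.961, 113×0.079 = 8.927, 113×0.067 = 7.571, 113×0.058 = 6.554, 113×0.051 = 5.763, 113×0.046 = 5.198.
1: (30 − 34.013)²/34.013 = 16.104169/34.013 = 0.4735
2: (13 − 19.888)²/19.888 = 47.444544/19.888 = 2.3856
3: (19 − 14.125)²/14.125 = 23.765625/14.125 = 1.6825
4: (26 − 10.961)²/10.961 = 226.171521/10.961 = 20.6342
5: (6 − 8.927)²/8.927 = 8.567329/8.927 = 0.9597
6: (8 − 7.571)²/7.571 = 0.184041/7.571 = 0.0243
7: (1 − 6.554)²/6.554 = 30.846916/6.554 = 4.7066
8: (1 − 5.763)²/5.763 = 22.686169/5.763 = 3.9365
9: (9 − 5.198)²/5.198 = 14.455204/5.198 = 2.7809
The largest term is for 4: 20.634.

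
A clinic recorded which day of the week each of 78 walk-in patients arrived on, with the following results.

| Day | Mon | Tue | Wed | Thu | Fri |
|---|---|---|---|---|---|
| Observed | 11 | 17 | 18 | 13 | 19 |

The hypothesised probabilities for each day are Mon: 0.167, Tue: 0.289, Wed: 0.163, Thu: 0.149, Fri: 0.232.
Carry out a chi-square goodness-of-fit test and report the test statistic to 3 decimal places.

4.084

Expected counts E_i = n·p_i: 78×0.167 = 13.026, 78×0.289 = 22.542, 78×0.163 = 12.714, 78×0.149 = 11.622, 78×0.232 = 18.096.
Mon: (11 − 13.026)²/13.026 = 4.104676/13.026 = 0.3151
Tue: (17 − 22.542)²/22.542 = 30.713764/22.542 = 1.3625
Wed: (18 − 12.714)²/12.714 = 27.941796/12.714 = 2.1977
Thu: (13 − 11.622)²/11.622 = 1.898884/11.622 = 0.1634
Fri: (19 − 18.096)²/18.096 = 0.817216/18.096 = 0.0452
Sum = 4.084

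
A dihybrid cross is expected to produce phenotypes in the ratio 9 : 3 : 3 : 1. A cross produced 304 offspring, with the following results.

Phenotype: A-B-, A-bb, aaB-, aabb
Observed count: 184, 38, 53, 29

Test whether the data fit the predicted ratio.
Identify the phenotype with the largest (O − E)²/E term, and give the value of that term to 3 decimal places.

A-bb, 6.333

Ratio total = 16. Expected counts: 304×9/16 = 171, 304×3/16 = 57, 304×3/16 = 57, 304×1/16 = 19.
A-B-: (184 − 171)²/171 = 169/171 = 0.9883
A-bb: (38 − 57)²/57 = 361/57 = 6.3333
aaB-: (53 − 57)²/57 = 16/57 = 0.2807
aabb: (29 − 19)²/19 = 100/19 = 5.2632
The largest term is for A-bb: 6.333.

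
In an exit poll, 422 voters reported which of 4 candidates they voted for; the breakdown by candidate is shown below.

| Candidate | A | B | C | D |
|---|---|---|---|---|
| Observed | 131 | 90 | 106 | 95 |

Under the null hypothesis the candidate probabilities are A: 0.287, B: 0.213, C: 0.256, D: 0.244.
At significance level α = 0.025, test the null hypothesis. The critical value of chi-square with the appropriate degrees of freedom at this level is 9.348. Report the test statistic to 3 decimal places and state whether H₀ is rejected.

1.462; do not reject

Expected counts E_i = n·p_i: 422×0.287 = 121.114, 422×0.213 = 89.886, 422×0.256 = 108.032, 422×0.244 = 102.968.
cat         O        E   (O−E)²/E
A         131  121.114     0.8070
B          90   89.886     0.0001
C         106  108.032     0.0382
D          95  102.968     0.6166
Sum = 1.462
df = 3. Since 1.462 < 9.348, we do not reject H₀.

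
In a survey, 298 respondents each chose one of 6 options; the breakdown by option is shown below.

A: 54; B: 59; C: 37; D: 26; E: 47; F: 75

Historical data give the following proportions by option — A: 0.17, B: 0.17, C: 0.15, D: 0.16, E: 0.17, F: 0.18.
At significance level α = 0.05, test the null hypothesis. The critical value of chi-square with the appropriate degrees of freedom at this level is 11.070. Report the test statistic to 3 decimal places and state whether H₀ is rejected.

Expected counts E_i = n·p_i: 298×0.17 = 50.66, 298×0.17 = 50.66, 298×0.15 = 44.7, 298×0.16 = 47.68, 298×0.17 = 50.66, 298×0.18 = 53.64.
χ² = (54−50.66)²/50.66 + (59−50.66)²/50.66 + (37−44.7)²/44.7 + (26−47.68)²/47.68 + (47−50.66)²/50.66 + (75−53.64)²/53.64
   = 0.2202 + 1.3730 + 1.3264 + 9.8579 + 0.2644 + 8.5058
Sum = 21.548
df = 5. Since 21.548 > 11.070, we reject H₀.

21.548; reject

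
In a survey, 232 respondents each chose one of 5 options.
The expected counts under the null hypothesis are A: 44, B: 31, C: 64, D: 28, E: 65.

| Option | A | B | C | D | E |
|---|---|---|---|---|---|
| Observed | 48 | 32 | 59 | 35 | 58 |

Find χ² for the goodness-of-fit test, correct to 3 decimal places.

χ² = (48−44)²/44 + (32−31)²/31 + (59−64)²/64 + (35−28)²/28 + (58−65)²/65
   = 0.3636 + 0.0323 + 0.3906 + 1.7500 + 0.7538
Sum = 3.290

3.290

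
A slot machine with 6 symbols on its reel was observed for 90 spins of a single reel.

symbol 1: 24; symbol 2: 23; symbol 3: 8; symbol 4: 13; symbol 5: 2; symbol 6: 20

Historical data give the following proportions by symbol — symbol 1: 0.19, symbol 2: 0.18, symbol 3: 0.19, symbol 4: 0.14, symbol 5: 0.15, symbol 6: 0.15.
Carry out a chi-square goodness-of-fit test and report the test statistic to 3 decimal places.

Expected counts E_i = n·p_i: 90×0.19 = 17.1, 90×0.18 = 16.2, 90×0.19 = 17.1, 90×0.14 = 12.6, 90×0.15 = 13.5, 90×0.15 = 13.5.
χ² = (24−17.1)²/17.1 + (23−16.2)²/16.2 + (8−17.1)²/17.1 + (13−12.6)²/12.6 + (2−13.5)²/13.5 + (20−13.5)²/13.5
   = 2.7842 + 2.8543 + 4.8427 + 0.0127 + 9.7963 + 3.1296
Sum = 23.420

23.420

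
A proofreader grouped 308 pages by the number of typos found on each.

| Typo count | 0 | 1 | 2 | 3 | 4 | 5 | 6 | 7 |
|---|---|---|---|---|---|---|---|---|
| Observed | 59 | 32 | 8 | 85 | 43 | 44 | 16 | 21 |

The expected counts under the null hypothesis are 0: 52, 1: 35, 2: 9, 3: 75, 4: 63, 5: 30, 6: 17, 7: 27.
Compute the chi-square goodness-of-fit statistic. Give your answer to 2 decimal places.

χ² = (59−52)²/52 + (32−35)²/35 + (8−9)²/9 + (85−75)²/75 + (43−63)²/63 + (44−30)²/30 + (16−17)²/17 + (21−27)²/27
   = 0.942 + 0.257 + 0.111 + 1.333 + 6.349 + 6.533 + 0.059 + 1.333
Sum = 16.92

16.92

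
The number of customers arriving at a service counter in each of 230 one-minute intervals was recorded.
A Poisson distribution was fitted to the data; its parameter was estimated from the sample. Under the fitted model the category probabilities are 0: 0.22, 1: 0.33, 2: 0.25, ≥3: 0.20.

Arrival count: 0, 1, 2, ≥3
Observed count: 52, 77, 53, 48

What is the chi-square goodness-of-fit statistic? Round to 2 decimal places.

0.49

Expected counts E_i = n·p_i: 230×0.22 = 50.6, 230×0.33 = 75.9, 230×0.25 = 57.5, 230×0.20 = 46.
χ² = (52−50.6)²/50.6 + (77−75.9)²/75.9 + (53−57.5)²/57.5 + (48−46)²/46
   = 0.039 + 0.016 + 0.352 + 0.087
Sum = 0.49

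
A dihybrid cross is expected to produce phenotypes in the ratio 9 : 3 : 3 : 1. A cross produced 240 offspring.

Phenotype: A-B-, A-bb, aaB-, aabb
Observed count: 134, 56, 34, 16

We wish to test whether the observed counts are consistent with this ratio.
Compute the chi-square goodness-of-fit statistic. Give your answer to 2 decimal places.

5.45

Ratio total = 16. Expected counts: 240×9/16 = 135, 240×3/16 = 45, 240×3/16 = 45, 240×1/16 = 15.
cat         O        E   (O−E)²/E
A-B-      134      135      0.007
A-bb       56       45      2.689
aaB-       34       45      2.689
aabb       16       15      0.067
Sum = 5.45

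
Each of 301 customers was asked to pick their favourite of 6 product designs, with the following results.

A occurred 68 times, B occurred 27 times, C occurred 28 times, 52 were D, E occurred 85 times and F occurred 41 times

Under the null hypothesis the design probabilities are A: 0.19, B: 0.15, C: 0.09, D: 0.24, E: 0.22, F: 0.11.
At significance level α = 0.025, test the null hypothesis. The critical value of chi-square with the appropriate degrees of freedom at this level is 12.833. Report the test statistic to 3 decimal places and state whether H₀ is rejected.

Expected counts E_i = n·p_i: 301×0.19 = 57.19, 301×0.15 = 45.15, 301×0.09 = 27.09, 301×0.24 = 72.24, 301×0.22 = 66.22, 301×0.11 = 33.11.
cat         O        E   (O−E)²/E
A          68    57.19     2.0433
B          27    45.15     7.2962
C          28    27.09     0.0306
D          52    72.24     5.6708
E          85    66.22     5.3260
F          41    33.11     1.8802
Sum = 22.247
df = 5. Since 22.247 > 12.833, we reject H₀.

22.247; reject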